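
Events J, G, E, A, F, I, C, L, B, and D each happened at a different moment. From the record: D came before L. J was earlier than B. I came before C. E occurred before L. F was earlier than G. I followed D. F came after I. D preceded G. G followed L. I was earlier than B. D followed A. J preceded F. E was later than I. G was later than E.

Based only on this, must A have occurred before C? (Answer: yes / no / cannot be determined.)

yes

Chain the constraints: A → D → I → C. Each link is directly stated, so A comes before C.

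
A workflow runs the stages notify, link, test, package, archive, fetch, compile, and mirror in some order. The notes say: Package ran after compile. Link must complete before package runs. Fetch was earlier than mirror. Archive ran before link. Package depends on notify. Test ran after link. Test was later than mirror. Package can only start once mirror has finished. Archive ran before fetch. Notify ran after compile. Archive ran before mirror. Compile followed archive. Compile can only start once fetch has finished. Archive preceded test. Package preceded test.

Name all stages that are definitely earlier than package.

Directly stated before package: compile, link, mirror, and notify.
Archive reaches package via archive → link → package.
Fetch reaches package via fetch → compile → package.

archive, compile, fetch, link, mirror, notify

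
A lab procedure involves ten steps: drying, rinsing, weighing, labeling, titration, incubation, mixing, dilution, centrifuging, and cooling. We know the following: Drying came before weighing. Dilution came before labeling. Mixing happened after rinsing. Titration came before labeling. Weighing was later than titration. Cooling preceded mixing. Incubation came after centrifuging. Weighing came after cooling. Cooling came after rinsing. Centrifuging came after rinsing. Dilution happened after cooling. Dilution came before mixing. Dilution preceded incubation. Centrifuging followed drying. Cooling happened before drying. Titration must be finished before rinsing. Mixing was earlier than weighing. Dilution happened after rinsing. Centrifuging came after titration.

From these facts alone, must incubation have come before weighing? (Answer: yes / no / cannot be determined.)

No chain of stated constraints runs from incubation to weighing, and none runs from weighing to incubation either.
So the relative order of incubation and weighing is not fixed by the given facts.

cannot be determined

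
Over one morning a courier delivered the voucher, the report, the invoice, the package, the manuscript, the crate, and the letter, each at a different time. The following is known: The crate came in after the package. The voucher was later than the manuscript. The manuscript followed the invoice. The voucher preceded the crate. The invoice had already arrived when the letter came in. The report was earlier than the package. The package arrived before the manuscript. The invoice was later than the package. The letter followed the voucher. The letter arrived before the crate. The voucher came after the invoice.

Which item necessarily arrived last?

Every other item has a chain of constraints placing it before the crate, so the crate is last.

the crate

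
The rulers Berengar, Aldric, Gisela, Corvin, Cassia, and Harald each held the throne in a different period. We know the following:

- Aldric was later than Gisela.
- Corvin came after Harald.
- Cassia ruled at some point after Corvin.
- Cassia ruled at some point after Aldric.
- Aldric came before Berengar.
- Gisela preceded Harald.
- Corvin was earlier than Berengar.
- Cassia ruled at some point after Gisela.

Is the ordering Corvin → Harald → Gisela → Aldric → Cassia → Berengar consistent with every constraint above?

no

The constraints require Gisela before Harald, but in the proposed sequence Harald appears ahead of Gisela. That one violation is enough.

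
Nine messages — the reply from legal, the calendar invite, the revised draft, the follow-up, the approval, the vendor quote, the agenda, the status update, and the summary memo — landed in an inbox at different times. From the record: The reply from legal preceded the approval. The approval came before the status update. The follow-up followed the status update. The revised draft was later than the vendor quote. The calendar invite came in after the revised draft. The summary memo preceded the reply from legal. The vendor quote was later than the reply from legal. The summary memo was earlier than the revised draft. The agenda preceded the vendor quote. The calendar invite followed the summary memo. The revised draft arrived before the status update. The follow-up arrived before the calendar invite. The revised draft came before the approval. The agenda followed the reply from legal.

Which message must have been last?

Every other message has a chain of constraints placing it before the calendar invite, so the calendar invite is last.

the calendar invite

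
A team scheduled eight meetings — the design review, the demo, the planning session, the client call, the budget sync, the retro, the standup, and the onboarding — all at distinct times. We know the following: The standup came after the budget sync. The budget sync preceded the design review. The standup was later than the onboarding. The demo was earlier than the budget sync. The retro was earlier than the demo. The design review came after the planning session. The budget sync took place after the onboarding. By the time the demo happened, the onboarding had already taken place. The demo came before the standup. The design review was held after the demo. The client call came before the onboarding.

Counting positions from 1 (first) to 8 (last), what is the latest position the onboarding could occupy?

The onboarding must come before the budget sync, the demo, the design review, and the standup — 4 meetings forced after it.
Everything else can be placed before the onboarding in some valid order, so the onboarding can sit as late as position 8 − 4 = 4.

4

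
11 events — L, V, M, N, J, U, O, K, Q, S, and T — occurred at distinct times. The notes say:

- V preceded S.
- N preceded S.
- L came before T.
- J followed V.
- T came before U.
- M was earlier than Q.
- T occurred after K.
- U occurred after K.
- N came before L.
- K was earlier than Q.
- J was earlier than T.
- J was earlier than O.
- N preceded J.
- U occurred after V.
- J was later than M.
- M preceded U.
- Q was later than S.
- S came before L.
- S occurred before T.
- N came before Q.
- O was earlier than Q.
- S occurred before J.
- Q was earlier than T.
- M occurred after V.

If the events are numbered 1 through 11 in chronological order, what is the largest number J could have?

7

J must come before O, Q, T, and U — 4 events forced after it.
Everything else can be placed before J in some valid order, so J can sit as late as position 11 − 4 = 7.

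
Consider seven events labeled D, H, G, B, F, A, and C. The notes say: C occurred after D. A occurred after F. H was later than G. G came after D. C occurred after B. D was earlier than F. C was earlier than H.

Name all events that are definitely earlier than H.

Directly stated before H: C and G.
B reaches H via B → C → H.
D reaches H via D → G → H.
No chain forces A (or any of the others) ahead of H.

B, C, D, G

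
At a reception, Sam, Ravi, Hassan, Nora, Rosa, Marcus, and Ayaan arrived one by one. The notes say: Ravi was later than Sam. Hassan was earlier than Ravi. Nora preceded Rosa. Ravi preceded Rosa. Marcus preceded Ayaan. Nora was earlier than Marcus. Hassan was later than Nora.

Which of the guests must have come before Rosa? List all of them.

Directly stated before Rosa: Nora and Ravi.
Hassan reaches Rosa via Hassan → Ravi → Rosa.
Sam reaches Rosa via Sam → Ravi → Rosa.

Hassan, Nora, Ravi, Sam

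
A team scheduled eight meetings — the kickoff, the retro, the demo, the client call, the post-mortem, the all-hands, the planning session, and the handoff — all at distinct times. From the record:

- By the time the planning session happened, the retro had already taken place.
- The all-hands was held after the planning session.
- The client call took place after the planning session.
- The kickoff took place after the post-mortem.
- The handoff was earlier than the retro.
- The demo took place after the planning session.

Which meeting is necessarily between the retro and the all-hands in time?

Tracing the constraints gives the retro → the planning session → the all-hands, so the planning session sits after the retro and before the all-hands.
No other meeting is forced both after the retro and before the all-hands.

the planning session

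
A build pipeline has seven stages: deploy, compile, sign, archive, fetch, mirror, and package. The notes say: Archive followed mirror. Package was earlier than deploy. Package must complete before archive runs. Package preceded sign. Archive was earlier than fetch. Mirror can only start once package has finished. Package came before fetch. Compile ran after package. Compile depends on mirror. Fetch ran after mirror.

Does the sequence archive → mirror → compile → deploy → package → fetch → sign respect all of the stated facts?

The constraints require package before mirror, but in the proposed sequence mirror appears ahead of package. That one violation is enough.

no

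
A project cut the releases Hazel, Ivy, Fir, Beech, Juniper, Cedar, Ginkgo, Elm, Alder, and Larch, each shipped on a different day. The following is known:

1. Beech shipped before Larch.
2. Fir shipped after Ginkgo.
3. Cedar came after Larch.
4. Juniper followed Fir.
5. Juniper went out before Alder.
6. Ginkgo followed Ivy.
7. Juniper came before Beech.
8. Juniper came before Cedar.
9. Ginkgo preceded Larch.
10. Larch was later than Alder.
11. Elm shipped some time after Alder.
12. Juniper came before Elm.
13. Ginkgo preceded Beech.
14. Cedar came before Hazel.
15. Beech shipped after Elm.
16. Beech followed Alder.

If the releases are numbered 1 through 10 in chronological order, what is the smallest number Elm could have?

6

Alder, Fir, Ginkgo, Ivy, and Juniper must all come before Elm — 5 forced predecessors.
Nothing else is forced ahead of Elm, so its earliest slot is position 5 + 1 = 6.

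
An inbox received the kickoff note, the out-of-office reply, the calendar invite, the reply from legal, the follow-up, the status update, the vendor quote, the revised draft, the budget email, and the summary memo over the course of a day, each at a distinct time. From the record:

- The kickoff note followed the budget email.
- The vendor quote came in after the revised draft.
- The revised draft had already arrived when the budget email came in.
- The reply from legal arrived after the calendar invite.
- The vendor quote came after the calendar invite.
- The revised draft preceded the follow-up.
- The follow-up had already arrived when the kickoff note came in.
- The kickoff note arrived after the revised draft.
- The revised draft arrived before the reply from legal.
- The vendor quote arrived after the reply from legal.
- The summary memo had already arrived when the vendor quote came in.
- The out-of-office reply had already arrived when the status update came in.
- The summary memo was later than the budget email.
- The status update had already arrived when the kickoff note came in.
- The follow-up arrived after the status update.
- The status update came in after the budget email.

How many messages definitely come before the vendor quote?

Directly stated before the vendor quote: the calendar invite, the reply from legal, the revised draft, and the summary memo.
The budget email reaches the vendor quote via the budget email → the summary memo → the vendor quote.
No chain forces the out-of-office reply (or any of the others) ahead of the vendor quote.
That's the budget email, the calendar invite, the reply from legal, the revised draft, and the summary memo — 5 in all.

5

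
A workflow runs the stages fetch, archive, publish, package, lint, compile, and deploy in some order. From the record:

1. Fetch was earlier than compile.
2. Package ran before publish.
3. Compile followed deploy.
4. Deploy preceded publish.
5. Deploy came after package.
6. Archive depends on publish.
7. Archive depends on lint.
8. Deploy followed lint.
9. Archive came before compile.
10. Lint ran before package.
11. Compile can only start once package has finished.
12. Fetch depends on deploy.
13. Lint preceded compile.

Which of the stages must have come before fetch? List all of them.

Directly stated before fetch: deploy.
Lint reaches fetch via lint → deploy → fetch.
Package reaches fetch via package → deploy → fetch.
No chain forces publish (or any of the others) ahead of fetch.

deploy, lint, package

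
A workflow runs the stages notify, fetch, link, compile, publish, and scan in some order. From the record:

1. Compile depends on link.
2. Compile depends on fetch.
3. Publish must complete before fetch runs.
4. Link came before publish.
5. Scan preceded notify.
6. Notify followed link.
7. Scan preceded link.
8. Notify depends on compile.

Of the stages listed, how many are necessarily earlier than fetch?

Directly stated before fetch: publish.
Link reaches fetch via link → publish → fetch.
Scan reaches fetch via scan → link → publish → fetch.
That's link, publish, and scan — 3 in all.

3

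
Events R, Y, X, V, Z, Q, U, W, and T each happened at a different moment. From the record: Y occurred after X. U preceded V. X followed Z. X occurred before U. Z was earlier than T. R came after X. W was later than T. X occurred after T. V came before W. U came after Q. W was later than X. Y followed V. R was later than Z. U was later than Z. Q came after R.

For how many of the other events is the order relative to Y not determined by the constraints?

Forced before Y: Q, R, T, U, V, X, and Z.
That leaves W with no forced order relative to Y — 1.

1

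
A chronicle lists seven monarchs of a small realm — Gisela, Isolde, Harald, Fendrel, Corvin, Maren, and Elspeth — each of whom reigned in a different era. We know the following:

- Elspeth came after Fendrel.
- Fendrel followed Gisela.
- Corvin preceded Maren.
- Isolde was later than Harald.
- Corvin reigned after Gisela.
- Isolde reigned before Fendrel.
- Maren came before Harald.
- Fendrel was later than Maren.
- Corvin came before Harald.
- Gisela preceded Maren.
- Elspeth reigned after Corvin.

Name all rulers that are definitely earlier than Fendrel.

Corvin, Gisela, Harald, Isolde, Maren

Directly stated before Fendrel: Gisela, Isolde, and Maren.
Corvin reaches Fendrel via Corvin → Maren → Fendrel.
Harald reaches Fendrel via Harald → Isolde → Fendrel.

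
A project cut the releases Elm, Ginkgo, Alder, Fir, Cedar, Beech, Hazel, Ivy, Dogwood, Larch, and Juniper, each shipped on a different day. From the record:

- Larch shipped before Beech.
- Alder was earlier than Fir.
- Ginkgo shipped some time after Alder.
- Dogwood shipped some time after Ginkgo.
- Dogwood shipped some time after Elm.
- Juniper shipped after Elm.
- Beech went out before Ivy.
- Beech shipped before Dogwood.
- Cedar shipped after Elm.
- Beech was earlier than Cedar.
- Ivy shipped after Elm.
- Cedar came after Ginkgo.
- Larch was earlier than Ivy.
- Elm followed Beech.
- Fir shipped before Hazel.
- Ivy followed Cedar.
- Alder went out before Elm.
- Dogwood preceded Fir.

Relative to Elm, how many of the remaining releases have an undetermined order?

1

Forced before Elm: Alder, Beech, and Larch; forced after Elm: Cedar, Dogwood, Fir, Hazel, Ivy, and Juniper.
That leaves Ginkgo with no forced order relative to Elm — 1.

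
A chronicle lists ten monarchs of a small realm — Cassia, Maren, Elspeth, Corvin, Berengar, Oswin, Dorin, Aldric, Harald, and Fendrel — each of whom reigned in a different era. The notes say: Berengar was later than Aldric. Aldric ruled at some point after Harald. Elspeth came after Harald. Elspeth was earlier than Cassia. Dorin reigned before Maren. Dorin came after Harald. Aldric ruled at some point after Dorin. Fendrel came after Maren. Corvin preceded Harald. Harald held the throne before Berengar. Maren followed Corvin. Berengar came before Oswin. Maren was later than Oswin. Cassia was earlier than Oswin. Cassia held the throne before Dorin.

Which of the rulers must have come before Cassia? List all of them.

Directly stated before Cassia: Elspeth.
Corvin reaches Cassia via Corvin → Harald → Elspeth → Cassia.
Harald reaches Cassia via Harald → Elspeth → Cassia.

Corvin, Elspeth, Harald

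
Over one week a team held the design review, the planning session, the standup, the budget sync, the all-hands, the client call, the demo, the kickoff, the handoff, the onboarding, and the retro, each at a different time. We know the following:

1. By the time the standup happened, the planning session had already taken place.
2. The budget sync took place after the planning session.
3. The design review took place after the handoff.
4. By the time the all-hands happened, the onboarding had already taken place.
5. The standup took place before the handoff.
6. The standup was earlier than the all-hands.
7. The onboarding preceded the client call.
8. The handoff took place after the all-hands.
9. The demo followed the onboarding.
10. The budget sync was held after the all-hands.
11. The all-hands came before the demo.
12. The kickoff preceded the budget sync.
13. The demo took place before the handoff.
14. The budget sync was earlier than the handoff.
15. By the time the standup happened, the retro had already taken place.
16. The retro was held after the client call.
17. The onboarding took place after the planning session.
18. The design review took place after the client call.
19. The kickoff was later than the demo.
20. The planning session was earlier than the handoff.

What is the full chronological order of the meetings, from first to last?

The constraints fix every adjacent pair, so only one ordering works:
the planning session → the onboarding → the client call → the retro → the standup → the all-hands → the demo → the kickoff → the budget sync → the handoff → the design review.

the planning session, the onboarding, the client call, the retro, the standup, the all-hands, the demo, the kickoff, the budget sync, the handoff, the design review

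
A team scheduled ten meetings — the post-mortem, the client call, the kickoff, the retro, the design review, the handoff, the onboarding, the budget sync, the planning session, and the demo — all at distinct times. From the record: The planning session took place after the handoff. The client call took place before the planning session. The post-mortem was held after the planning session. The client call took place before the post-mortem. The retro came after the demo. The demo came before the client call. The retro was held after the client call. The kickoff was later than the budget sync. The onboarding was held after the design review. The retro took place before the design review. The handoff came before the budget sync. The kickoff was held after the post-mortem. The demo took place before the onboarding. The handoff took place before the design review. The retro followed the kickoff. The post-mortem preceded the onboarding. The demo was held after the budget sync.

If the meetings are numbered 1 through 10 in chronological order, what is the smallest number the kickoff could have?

7

The budget sync, the client call, the demo, the handoff, the planning session, and the post-mortem must all come before the kickoff — 6 forced predecessors.
Nothing else is forced ahead of the kickoff, so its earliest slot is position 6 + 1 = 7.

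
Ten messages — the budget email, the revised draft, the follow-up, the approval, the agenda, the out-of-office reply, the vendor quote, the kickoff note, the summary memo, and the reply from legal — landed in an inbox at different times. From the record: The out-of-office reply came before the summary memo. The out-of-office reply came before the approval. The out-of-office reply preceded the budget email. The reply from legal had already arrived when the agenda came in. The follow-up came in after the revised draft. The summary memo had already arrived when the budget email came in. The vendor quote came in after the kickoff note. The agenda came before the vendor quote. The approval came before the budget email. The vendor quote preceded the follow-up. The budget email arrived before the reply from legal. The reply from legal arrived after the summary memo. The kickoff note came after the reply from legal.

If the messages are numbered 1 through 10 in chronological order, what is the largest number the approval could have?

The approval must come before the agenda, the budget email, the follow-up, the kickoff note, the reply from legal, and the vendor quote — 6 messages forced after it.
Everything else can be placed before the approval in some valid order, so the approval can sit as late as position 10 − 6 = 4.

4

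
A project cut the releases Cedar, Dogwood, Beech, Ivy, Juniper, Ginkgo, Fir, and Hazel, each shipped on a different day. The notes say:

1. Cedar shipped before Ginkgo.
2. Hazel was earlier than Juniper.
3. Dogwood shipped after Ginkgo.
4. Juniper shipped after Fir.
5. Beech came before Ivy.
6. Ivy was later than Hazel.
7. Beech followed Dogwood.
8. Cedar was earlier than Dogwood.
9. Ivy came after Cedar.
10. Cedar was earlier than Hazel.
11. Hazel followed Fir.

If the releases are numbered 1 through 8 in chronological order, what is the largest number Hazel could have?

6

Hazel must come before Ivy and Juniper — 2 releases forced after it.
Everything else can be placed before Hazel in some valid order, so Hazel can sit as late as position 8 − 2 = 6.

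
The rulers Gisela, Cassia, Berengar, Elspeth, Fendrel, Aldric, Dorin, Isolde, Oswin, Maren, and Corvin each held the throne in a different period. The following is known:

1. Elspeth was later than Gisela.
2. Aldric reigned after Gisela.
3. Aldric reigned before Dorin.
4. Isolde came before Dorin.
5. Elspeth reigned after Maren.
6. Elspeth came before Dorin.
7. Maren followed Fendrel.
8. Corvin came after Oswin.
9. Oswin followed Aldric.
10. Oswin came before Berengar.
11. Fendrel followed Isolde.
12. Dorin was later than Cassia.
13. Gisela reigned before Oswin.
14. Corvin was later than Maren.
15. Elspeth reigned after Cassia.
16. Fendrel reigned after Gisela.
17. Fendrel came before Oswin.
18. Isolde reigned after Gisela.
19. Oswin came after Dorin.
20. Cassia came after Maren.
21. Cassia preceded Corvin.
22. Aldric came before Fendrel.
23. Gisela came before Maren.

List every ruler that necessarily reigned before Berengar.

Aldric, Cassia, Dorin, Elspeth, Fendrel, Gisela, Isolde, Maren, Oswin

Directly stated before Berengar: Oswin.
Aldric reaches Berengar via Aldric → Oswin → Berengar.
Cassia reaches Berengar via Cassia → Dorin → Oswin → Berengar.
Dorin reaches Berengar via Dorin → Oswin → Berengar.
Likewise Elspeth, Fendrel, Gisela, Isolde, and Maren each reach Berengar by chaining the stated constraints.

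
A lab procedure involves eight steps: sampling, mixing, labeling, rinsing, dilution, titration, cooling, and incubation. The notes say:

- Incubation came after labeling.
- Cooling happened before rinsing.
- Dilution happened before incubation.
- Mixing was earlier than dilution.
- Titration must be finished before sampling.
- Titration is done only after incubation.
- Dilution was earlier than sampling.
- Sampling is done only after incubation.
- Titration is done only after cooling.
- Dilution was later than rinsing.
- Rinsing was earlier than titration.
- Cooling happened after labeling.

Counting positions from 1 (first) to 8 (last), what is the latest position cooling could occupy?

3

Cooling must come before dilution, incubation, rinsing, sampling, and titration — 5 steps forced after it.
Everything else can be placed before cooling in some valid order, so cooling can sit as late as position 8 − 5 = 3.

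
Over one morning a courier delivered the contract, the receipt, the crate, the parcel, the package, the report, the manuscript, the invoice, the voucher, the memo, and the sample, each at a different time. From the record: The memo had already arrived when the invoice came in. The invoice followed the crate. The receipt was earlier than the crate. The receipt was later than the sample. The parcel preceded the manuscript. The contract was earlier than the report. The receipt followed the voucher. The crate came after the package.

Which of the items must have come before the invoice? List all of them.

Directly stated before the invoice: the crate and the memo.
The package reaches the invoice via the package → the crate → the invoice.
The receipt reaches the invoice via the receipt → the crate → the invoice.
The sample reaches the invoice via the sample → the receipt → the crate → the invoice.
Likewise the voucher reaches the invoice by chaining the stated constraints.

the crate, the memo, the package, the receipt, the sample, the voucher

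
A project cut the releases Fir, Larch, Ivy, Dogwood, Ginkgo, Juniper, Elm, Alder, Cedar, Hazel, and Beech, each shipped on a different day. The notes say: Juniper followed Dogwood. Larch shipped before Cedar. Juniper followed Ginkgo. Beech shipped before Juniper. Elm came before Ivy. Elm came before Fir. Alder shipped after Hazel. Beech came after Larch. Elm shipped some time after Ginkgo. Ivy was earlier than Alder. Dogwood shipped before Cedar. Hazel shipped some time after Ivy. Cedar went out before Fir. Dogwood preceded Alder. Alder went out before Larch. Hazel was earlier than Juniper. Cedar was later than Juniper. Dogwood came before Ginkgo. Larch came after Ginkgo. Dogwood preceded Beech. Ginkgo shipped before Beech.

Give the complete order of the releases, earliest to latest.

Dogwood, Ginkgo, Elm, Ivy, Hazel, Alder, Larch, Beech, Juniper, Cedar, Fir

The constraints fix every adjacent pair, so only one ordering works:
Dogwood → Ginkgo → Elm → Ivy → Hazel → Alder → Larch → Beech → Juniper → Cedar → Fir.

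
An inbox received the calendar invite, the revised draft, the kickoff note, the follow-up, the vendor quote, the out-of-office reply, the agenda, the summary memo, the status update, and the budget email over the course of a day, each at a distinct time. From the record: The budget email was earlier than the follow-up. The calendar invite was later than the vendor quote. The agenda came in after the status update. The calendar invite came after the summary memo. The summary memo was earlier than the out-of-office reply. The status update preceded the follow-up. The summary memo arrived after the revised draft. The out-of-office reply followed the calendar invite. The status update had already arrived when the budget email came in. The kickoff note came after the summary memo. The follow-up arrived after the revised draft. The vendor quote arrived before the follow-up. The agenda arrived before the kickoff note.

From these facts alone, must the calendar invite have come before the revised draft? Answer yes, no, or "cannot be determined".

Tracing the constraints gives the revised draft → the summary memo → the calendar invite, so the revised draft must come before the calendar invite.
That means the calendar invite cannot be before the revised draft.

no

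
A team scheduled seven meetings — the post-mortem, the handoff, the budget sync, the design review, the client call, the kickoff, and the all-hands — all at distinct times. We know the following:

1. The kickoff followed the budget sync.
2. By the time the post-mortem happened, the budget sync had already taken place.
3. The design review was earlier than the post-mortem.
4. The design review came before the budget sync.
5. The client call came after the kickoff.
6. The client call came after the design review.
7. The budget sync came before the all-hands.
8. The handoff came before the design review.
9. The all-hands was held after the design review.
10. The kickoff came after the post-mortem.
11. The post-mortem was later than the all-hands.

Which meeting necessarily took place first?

the handoff

The handoff has a chain of constraints placing it before every other meeting, so the handoff must be first.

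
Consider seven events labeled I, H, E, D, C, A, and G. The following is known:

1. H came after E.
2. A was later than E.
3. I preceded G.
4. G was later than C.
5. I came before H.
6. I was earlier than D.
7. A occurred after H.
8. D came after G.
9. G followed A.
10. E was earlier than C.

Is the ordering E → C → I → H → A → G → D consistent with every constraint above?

Check each stated constraint against the proposed order — e.g. E is ahead of A; C is ahead of G. Every pair is in the required order; nothing is violated.

yes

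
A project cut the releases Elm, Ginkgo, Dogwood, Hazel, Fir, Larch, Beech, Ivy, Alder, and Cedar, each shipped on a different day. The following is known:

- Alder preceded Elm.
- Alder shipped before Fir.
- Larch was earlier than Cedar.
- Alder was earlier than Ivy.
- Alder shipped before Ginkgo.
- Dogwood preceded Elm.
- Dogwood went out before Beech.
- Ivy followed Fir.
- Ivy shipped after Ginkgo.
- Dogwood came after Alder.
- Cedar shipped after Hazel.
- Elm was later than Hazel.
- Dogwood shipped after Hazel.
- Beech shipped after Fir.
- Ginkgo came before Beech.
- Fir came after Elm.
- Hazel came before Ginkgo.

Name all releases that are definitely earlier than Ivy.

Directly stated before Ivy: Alder, Fir, and Ginkgo.
Dogwood reaches Ivy via Dogwood → Elm → Fir → Ivy.
Elm reaches Ivy via Elm → Fir → Ivy.
Hazel reaches Ivy via Hazel → Ginkgo → Ivy.

Alder, Dogwood, Elm, Fir, Ginkgo, Hazel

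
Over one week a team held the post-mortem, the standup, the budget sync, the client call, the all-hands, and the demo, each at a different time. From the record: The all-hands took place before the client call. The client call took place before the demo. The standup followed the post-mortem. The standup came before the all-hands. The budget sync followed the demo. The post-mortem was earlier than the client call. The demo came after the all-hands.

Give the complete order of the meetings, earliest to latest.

the post-mortem, the standup, the all-hands, the client call, the demo, the budget sync

The constraints fix every adjacent pair, so only one ordering works:
the post-mortem → the standup → the all-hands → the client call → the demo → the budget sync.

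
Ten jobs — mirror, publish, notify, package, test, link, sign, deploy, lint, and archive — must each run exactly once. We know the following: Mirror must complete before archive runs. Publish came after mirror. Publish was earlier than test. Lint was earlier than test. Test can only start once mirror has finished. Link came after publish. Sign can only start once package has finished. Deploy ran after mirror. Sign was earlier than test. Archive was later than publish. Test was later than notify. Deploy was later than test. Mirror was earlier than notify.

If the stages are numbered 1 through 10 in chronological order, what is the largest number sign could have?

8

Sign must come before deploy and test — 2 stages forced after it.
Everything else can be placed before sign in some valid order, so sign can sit as late as position 10 − 2 = 8.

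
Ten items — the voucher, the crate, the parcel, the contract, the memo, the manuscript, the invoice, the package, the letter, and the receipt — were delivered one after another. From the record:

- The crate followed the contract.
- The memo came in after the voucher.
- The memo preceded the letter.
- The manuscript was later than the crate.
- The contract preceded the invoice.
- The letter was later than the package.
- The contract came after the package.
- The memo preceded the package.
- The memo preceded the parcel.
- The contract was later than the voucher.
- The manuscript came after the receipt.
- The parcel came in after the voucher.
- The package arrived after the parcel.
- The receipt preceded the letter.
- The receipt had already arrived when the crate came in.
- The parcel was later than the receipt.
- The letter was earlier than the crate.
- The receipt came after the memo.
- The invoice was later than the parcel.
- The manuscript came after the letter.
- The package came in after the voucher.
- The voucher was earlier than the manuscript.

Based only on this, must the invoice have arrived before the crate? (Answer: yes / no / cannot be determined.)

cannot be determined

No chain of stated constraints runs from the invoice to the crate, and none runs from the crate to the invoice either.
So the relative order of the invoice and the crate is not fixed by the given facts.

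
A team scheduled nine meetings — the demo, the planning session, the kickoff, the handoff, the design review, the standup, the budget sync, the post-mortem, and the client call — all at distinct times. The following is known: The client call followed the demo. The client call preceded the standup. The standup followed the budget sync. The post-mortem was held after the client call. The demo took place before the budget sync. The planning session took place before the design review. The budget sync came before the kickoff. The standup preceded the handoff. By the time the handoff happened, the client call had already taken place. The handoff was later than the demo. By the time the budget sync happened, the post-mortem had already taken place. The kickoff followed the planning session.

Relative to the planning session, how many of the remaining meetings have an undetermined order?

Forced after the planning session: the design review and the kickoff.
That leaves the budget sync, the client call, the demo, the handoff, the post-mortem, and the standup with no forced order relative to the planning session — 6.

6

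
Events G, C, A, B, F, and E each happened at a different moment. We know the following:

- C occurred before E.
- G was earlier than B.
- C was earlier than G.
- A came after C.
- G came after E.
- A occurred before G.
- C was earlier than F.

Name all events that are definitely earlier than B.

Directly stated before B: G.
A reaches B via A → G → B.
C reaches B via C → G → B.
E reaches B via E → G → B.
No chain forces F ahead of B.

A, C, E, G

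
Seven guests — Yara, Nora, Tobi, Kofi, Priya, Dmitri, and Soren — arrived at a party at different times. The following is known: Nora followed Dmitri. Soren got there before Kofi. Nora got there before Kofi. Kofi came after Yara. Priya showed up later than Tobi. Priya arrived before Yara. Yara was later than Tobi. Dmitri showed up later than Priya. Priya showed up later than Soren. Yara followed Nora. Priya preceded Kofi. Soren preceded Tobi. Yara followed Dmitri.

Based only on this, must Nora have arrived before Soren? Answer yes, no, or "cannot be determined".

Tracing the constraints gives Soren → Priya → Dmitri → Nora, so Soren must come before Nora.
That means Nora cannot be before Soren.

no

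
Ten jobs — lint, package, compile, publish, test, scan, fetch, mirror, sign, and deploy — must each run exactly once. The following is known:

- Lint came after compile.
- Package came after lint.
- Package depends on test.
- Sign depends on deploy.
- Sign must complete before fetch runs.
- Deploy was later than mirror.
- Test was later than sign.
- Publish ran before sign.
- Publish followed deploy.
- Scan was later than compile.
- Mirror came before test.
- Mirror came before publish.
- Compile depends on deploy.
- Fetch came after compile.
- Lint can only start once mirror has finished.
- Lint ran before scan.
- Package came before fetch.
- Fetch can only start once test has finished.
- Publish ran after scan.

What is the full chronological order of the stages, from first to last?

The constraints fix every adjacent pair, so only one ordering works:
mirror → deploy → compile → lint → scan → publish → sign → test → package → fetch.

mirror, deploy, compile, lint, scan, publish, sign, test, package, fetch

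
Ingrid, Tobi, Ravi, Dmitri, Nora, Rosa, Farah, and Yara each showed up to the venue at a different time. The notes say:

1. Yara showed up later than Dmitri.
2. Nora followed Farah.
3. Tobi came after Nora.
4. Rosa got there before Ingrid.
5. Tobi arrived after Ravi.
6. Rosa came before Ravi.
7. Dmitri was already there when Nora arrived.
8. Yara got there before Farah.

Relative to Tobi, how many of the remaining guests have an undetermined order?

Forced before Tobi: Dmitri, Farah, Nora, Ravi, Rosa, and Yara.
That leaves Ingrid with no forced order relative to Tobi — 1.

1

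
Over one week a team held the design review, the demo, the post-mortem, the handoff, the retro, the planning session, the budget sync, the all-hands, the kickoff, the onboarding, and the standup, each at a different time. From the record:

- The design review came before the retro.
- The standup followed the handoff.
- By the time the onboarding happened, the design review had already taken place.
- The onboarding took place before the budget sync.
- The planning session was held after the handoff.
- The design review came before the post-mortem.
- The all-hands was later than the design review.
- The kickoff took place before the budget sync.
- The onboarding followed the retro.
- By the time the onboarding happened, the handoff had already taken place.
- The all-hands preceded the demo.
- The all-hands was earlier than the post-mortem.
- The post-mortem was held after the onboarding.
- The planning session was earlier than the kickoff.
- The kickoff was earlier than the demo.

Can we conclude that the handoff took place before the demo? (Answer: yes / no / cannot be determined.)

Chain the constraints: the handoff → the planning session → the kickoff → the demo. Each link is directly stated, so the handoff comes before the demo.

yes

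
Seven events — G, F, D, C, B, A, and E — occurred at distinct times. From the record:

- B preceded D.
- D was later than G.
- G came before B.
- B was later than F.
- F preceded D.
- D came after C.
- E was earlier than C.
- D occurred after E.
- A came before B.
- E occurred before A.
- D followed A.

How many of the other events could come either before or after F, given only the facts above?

Forced after F: B and D.
That leaves A, C, E, and G with no forced order relative to F — 4.

4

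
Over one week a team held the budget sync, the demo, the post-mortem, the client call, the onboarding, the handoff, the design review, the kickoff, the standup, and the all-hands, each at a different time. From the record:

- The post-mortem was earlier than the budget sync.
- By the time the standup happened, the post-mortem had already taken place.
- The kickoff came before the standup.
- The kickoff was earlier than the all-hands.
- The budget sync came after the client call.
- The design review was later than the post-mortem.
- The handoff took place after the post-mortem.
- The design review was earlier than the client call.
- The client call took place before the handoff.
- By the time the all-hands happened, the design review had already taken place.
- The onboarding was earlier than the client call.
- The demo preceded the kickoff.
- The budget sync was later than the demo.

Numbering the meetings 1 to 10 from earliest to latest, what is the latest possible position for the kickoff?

The kickoff must come before the all-hands and the standup — 2 meetings forced after it.
Everything else can be placed before the kickoff in some valid order, so the kickoff can sit as late as position 10 − 2 = 8.

8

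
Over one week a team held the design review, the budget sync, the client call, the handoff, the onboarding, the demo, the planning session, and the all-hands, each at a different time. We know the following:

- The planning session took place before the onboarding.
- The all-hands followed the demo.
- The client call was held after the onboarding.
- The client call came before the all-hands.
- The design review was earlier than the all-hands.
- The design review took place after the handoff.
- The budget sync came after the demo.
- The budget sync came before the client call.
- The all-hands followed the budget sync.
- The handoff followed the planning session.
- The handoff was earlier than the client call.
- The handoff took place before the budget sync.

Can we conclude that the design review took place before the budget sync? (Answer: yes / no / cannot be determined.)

cannot be determined

No chain of stated constraints runs from the design review to the budget sync, and none runs from the budget sync to the design review either.
So the relative order of the design review and the budget sync is not fixed by the given facts.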